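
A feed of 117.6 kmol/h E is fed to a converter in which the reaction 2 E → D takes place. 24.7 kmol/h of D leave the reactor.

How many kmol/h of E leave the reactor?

For D: n = n₀ + 1ξ → 24.7 = 0 + 1ξ, giving ξ = 24.7 kmol/h.
Outlet amounts (n = n₀ + ν ξ):
  E: 117.6 − 2(24.7) = 68.2
  D: 0 + 1(24.7) = 24.7

68.2 kmol/h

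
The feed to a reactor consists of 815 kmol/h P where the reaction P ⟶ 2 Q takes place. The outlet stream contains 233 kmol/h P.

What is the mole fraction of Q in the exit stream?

0.833

For P: n = n₀ − 1ξ → 233 = 815 − 1ξ, giving ξ = 582 kmol/h.
Outlet amounts (n = n₀ + ν ξ):
  P: 815 − 1(582) = 233
  Q: 0 + 2(582) = 1164
Total out = 1397 kmol/h; y_Q = 1164 / 1397 = 0.8332.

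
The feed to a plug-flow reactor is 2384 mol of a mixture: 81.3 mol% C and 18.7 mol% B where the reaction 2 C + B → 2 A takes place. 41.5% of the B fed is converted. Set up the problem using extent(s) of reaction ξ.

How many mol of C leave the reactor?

B reacted = 0.415 × 445.8 = 185 mol; ν_B = −1, so ξ = 185/1 = 185 mol.
Outlet amounts (n = n₀ + ν ξ):
  C: 1938 − 2(185) = 1568
  B: 445.8 − 1(185) = 260.8
  A: 0 + 2(185) = 370

1570 mol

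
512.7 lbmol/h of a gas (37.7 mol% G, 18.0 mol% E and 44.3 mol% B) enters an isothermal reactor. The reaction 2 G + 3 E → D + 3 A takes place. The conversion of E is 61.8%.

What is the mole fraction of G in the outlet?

0.315

E reacted = 0.618 × 92.29 = 57.03 lbmol/h; ν_E = −3, so ξ = 57.03/3 = 19.01 lbmol/h.
Outlet amounts (n = n₀ + ν ξ):
  G: 193.3 − 2(19.01) = 155.3
  E: 92.29 − 3(19.01) = 35.25
  D: 0 + 1(19.01) = 19.01
  A: 0 + 3(19.01) = 57.03
  B: 227.1 (inert)
Total out = 493.7 lbmol/h; y_G = 155.3 / 493.7 = 0.3145.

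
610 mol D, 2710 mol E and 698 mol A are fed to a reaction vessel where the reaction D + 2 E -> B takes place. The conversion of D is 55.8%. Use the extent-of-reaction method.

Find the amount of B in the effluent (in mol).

D reacted = 0.558 × 610 = 340.4 mol; ν_D = −1, so ξ = 340.4/1 = 340.4 mol.
Outlet amounts (n = n₀ + ν ξ):
  D: 610 − 1(340.4) = 269.6
  E: 2710 − 2(340.4) = 2029
  B: 0 + 1(340.4) = 340.4
  A: 698 (inert)

340 mol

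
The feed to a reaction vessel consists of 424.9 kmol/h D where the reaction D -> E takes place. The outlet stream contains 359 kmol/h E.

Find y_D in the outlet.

For E: n = n₀ + 1ξ → 359 = 0 + 1ξ, giving ξ = 359 kmol/h.
Outlet amounts (n = n₀ + ν ξ):
  D: 424.9 − 1(359) = 65.9
  E: 0 + 1(359) = 359
Total out = 424.9 kmol/h; y_D = 65.9 / 424.9 = 0.1551.

0.155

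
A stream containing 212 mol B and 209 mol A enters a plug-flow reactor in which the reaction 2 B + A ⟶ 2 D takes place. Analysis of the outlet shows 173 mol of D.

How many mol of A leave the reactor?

122 mol

For D: n = n₀ + 2ξ → 173 = 0 + 2ξ, giving ξ = 86.5 mol.
Outlet amounts (n = n₀ + ν ξ):
  B: 212 − 2(86.5) = 39
  A: 209 − 1(86.5) = 122.5
  D: 0 + 2(86.5) = 173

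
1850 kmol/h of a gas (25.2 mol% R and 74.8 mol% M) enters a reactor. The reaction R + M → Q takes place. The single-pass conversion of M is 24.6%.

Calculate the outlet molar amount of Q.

340 kmol/h

M reacted = 0.246 × 1384 = 340.4 kmol/h; ν_M = −1, so ξ = 340.4/1 = 340.4 kmol/h.
Outlet amounts (n = n₀ + ν ξ):
  R: 466.2 − 1(340.4) = 125.8
  M: 1384 − 1(340.4) = 1043
  Q: 0 + 1(340.4) = 340.4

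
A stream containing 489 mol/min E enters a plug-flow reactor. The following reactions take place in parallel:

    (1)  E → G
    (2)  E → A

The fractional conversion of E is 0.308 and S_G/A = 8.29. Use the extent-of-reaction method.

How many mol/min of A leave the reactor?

Conversion of E: E consumed = 0.308 × 489 = 150.6 mol/min = 1ξ₁ + 1ξ₂.
Selectivity: 1ξ₁ / (1ξ₂) = 8.29 → ξ₁ = 8.29 ξ₂.
Substitute: (1·8.29 + 1) ξ₂ = 150.6 → ξ₂ = 16.21 mol/min, ξ₁ = 134.4 mol/min.
Outlet amounts (n = n₀ + Σ ν·ξ):
  E: 489 − 1(134.4) − 1(16.21) = 338.4
  G: 0 + 1(134.4) = 134.4
  A: 0 + 1(16.21) = 16.21

16.2 mol/min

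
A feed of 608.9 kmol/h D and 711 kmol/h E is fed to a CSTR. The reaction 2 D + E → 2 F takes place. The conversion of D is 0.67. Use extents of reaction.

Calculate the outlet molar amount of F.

D reacted = 0.67 × 608.9 = 408 kmol/h; ν_D = −2, so ξ = 408/2 = 204 kmol/h.
Outlet amounts (n = n₀ + ν ξ):
  D: 608.9 − 2(204) = 200.9
  E: 711 − 1(204) = 507
  F: 0 + 2(204) = 408

408 kmol/h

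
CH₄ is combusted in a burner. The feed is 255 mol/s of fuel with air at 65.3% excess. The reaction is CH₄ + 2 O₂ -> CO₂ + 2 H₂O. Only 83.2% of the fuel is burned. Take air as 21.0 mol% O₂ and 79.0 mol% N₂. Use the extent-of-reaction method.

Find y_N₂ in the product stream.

Stoichiometric O₂ = 2 × 255 = 510 mol/s; O₂ fed = 510 × 1.653 = 843 mol/s.
N₂ fed = 843 × 79/21 = 3171 mol/s.
Fuel reacted = 0.832 × 255 → ξ = 212.2 mol/s.
Outlet (n = n₀ + ν ξ):
  CH₄: 255 − 1(212.2) = 42.84
  O₂: 843 − 2(212.2) = 418.7
  N₂: 3171 (inert)
  CO₂: 0 + 1(212.2) = 212.2
  H₂O: 0 + 2(212.2) = 424.3
Total out = 4269 mol/s; y_N₂ = 3171 / 4269 = 0.7428.

0.743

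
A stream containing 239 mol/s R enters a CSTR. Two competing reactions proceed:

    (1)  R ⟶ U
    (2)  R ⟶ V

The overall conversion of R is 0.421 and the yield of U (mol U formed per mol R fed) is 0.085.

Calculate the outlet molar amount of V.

Yield of U: 1ξ₁ / 239 = 0.085 → ξ₁ = 20.32 mol/s.
Conversion of R: 1ξ₁ + 1ξ₂ = 0.421 × 239 = 100.6 → ξ₂ = 80.3 mol/s.
Outlet amounts (n = n₀ + Σ ν·ξ):
  R: 239 − 1(20.32) − 1(80.3) = 138.4
  U: 0 + 1(20.32) = 20.32
  V: 0 + 1(80.3) = 80.3

80.3 mol/s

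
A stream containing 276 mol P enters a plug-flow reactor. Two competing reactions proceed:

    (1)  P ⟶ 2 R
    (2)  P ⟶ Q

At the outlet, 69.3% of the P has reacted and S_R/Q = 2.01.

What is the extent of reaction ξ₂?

Conversion of P: P consumed = 0.693 × 276 = 191.3 mol = 1ξ₁ + 1ξ₂.
Selectivity: 2ξ₁ / (1ξ₂) = 2.01 → ξ₁ = 1.005 ξ₂.
Substitute: (1·1.005 + 1) ξ₂ = 191.3 → ξ₂ = 95.4 mol, ξ₁ = 95.87 mol.
Outlet amounts (n = n₀ + Σ ν·ξ):
  P: 276 − 1(95.87) − 1(95.4) = 84.73
  R: 0 + 2(95.87) = 191.7
  Q: 0 + 1(95.4) = 95.4

ξ₂ = 95.4 mol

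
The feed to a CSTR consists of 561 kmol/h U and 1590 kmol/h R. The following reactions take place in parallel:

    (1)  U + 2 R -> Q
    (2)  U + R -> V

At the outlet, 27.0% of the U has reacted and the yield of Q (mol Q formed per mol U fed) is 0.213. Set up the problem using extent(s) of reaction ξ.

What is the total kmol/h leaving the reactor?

Yield of Q: 1ξ₁ / 561 = 0.213 → ξ₁ = 119.5 kmol/h.
Conversion of U: 1ξ₁ + 1ξ₂ = 0.27 × 561 = 151.5 → ξ₂ = 31.98 kmol/h.
Outlet amounts (n = n₀ + Σ ν·ξ):
  U: 561 − 1(119.5) − 1(31.98) = 409.5
  R: 1590 − 2(119.5) − 1(31.98) = 1319
  Q: 0 + 1(119.5) = 119.5
  V: 0 + 1(31.98) = 31.98
Total out = 409.5 + 1319 + 119.5 + 31.98 = 1880 kmol/h.

1880 kmol/h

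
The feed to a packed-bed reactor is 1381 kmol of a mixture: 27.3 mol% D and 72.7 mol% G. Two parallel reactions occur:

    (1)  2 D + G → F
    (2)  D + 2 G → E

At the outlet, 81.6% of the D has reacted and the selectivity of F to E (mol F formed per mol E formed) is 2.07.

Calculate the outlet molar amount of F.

Conversion of D: D consumed = 0.816 × 377 = 307.6 kmol = 2ξ₁ + 1ξ₂.
Selectivity: 1ξ₁ / (1ξ₂) = 2.07 → ξ₁ = 2.07 ξ₂.
Substitute: (2·2.07 + 1) ξ₂ = 307.6 → ξ₂ = 59.85 kmol, ξ₁ = 123.9 kmol.
Outlet amounts (n = n₀ + Σ ν·ξ):
  D: 377 − 2(123.9) − 1(59.85) = 69.37
  G: 1004 − 1(123.9) − 2(59.85) = 760.4
  F: 0 + 1(123.9) = 123.9
  E: 0 + 1(59.85) = 59.85

124 kmol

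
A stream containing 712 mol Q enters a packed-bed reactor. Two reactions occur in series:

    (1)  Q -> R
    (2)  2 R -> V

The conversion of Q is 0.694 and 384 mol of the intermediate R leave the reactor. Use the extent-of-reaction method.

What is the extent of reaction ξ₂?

ξ₂ = 55.1 mol

Conversion of Q: Q consumed = 1ξ₁ = 0.694 × 712 → ξ₁ = 494.1 mol.
R balance: n_R = 0 + 1ξ₁ − 2ξ₂ = 384 → ξ₂ = (1·494.1 − 384)/2 = 55.06 mol.
Outlet amounts (n = n₀ + Σ ν·ξ):
  Q: 712 − 1(494.1) = 217.9
  R: 0 + 1(494.1) − 2(55.06) = 384
  V: 0 + 1(55.06) = 55.06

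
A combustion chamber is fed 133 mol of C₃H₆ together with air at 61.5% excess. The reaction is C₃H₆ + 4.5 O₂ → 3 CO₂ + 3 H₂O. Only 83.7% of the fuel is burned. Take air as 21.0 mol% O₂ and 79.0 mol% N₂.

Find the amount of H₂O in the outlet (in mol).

334 mol

Stoichiometric O₂ = 4.5 × 133 = 598.5 mol; O₂ fed = 598.5 × 1.615 = 966.6 mol.
N₂ fed = 966.6 × 79/21 = 3636 mol.
Fuel reacted = 0.837 × 133 → ξ = 111.3 mol.
Outlet (n = n₀ + ν ξ):
  C₃H₆: 133 − 1(111.3) = 21.68
  O₂: 966.6 − 4.5(111.3) = 465.6
  N₂: 3636 (inert)
  CO₂: 0 + 3(111.3) = 334
  H₂O: 0 + 3(111.3) = 334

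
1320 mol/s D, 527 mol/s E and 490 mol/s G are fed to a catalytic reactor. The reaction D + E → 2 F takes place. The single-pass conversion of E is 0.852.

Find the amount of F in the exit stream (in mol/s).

E reacted = 0.852 × 527 = 449 mol/s; ν_E = −1, so ξ = 449/1 = 449 mol/s.
Outlet amounts (n = n₀ + ν ξ):
  D: 1320 − 1(449) = 871
  E: 527 − 1(449) = 78
  F: 0 + 2(449) = 898
  G: 490 (inert)

898 mol/s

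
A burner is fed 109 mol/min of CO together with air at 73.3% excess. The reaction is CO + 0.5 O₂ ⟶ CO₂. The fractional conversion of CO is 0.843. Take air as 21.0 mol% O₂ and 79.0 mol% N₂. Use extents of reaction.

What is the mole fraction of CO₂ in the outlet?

0.179

Stoichiometric O₂ = 0.5 × 109 = 54.5 mol/min; O₂ fed = 54.5 × 1.733 = 94.45 mol/min.
N₂ fed = 94.45 × 79/21 = 355.3 mol/min.
Fuel reacted = 0.843 × 109 → ξ = 91.89 mol/min.
Outlet (n = n₀ + ν ξ):
  CO: 109 − 1(91.89) = 17.11
  O₂: 94.45 − 0.5(91.89) = 48.51
  N₂: 355.3 (inert)
  CO₂: 0 + 1(91.89) = 91.89
Total out = 512.8 mol/min; y_CO₂ = 91.89 / 512.8 = 0.1792.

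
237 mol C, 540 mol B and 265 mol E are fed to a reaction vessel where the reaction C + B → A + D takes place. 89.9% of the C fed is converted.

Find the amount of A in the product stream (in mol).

213 mol

C reacted = 0.899 × 237 = 213.1 mol; ν_C = −1, so ξ = 213.1/1 = 213.1 mol.
Outlet amounts (n = n₀ + ν ξ):
  C: 237 − 1(213.1) = 23.94
  B: 540 − 1(213.1) = 326.9
  A: 0 + 1(213.1) = 213.1
  D: 0 + 1(213.1) = 213.1
  E: 265 (inert)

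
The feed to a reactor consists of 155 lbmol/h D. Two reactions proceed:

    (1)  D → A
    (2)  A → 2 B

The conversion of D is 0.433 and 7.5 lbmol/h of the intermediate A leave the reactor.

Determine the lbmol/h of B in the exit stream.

119 lbmol/h

Conversion of D: D consumed = 1ξ₁ = 0.433 × 155 → ξ₁ = 67.11 lbmol/h.
A balance: n_A = 0 + 1ξ₁ − 1ξ₂ = 7.5 → ξ₂ = (1·67.11 − 7.5)/1 = 59.61 lbmol/h.
Outlet amounts (n = n₀ + Σ ν·ξ):
  D: 155 − 1(67.11) = 87.89
  A: 0 + 1(67.11) − 1(59.61) = 7.5
  B: 0 + 2(59.61) = 119.2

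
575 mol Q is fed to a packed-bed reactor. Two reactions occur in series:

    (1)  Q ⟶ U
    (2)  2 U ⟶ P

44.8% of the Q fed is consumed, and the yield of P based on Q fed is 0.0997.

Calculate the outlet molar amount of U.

Conversion of Q: Q consumed = 1ξ₁ = 0.448 × 575 → ξ₁ = 257.6 mol.
Yield of P: 1ξ₂ / 575 = 0.0997 → ξ₂ = 57.33 mol.
Outlet amounts (n = n₀ + Σ ν·ξ):
  Q: 575 − 1(257.6) = 317.4
  U: 0 + 1(257.6) − 2(57.33) = 142.9
  P: 0 + 1(57.33) = 57.33

143 mol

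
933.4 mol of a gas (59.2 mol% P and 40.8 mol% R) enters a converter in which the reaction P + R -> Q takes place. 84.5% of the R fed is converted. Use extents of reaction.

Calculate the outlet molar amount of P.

231 mol

R reacted = 0.845 × 380.8 = 321.8 mol; ν_R = −1, so ξ = 321.8/1 = 321.8 mol.
Outlet amounts (n = n₀ + ν ξ):
  P: 552.6 − 1(321.8) = 230.8
  R: 380.8 − 1(321.8) = 59.03
  Q: 0 + 1(321.8) = 321.8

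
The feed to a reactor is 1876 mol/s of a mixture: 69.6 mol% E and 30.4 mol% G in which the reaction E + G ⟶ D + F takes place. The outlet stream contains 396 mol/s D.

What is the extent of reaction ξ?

ξ = 396 mol/s

For D: n = n₀ + 1ξ → 396 = 0 + 1ξ, giving ξ = 396 mol/s.
Outlet amounts (n = n₀ + ν ξ):
  E: 1306 − 1(396) = 909.7
  G: 570.3 − 1(396) = 174.3
  D: 0 + 1(396) = 396
  F: 0 + 1(396) = 396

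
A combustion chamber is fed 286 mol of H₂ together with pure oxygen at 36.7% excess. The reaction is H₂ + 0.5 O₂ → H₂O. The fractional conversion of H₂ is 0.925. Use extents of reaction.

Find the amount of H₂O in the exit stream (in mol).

265 mol

Stoichiometric O₂ = 0.5 × 286 = 143 mol; O₂ fed = 143 × 1.367 = 195.5 mol.
Fuel reacted = 0.925 × 286 → ξ = 264.6 mol.
Outlet (n = n₀ + ν ξ):
  H₂: 286 − 1(264.6) = 21.45
  O₂: 195.5 − 0.5(264.6) = 63.21
  H₂O: 0 + 1(264.6) = 264.6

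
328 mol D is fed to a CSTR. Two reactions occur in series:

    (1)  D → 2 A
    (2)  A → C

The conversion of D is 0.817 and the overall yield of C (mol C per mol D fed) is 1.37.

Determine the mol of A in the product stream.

86.6 mol

Conversion of D: D consumed = 1ξ₁ = 0.817 × 328 → ξ₁ = 268 mol.
Yield of C: 1ξ₂ / 328 = 1.37 → ξ₂ = 449.4 mol.
Outlet amounts (n = n₀ + Σ ν·ξ):
  D: 328 − 1(268) = 60.02
  A: 0 + 2(268) − 1(449.4) = 86.59
  C: 0 + 1(449.4) = 449.4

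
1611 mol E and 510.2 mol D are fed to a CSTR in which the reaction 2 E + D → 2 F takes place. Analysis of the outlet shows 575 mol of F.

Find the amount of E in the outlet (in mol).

1040 mol

For F: n = n₀ + 2ξ → 575 = 0 + 2ξ, giving ξ = 287.5 mol.
Outlet amounts (n = n₀ + ν ξ):
  E: 1611 − 2(287.5) = 1036
  D: 510.2 − 1(287.5) = 222.7
  F: 0 + 2(287.5) = 575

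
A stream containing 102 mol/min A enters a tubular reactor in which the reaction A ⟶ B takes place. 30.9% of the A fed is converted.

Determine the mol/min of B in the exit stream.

A reacted = 0.309 × 102 = 31.52 mol/min; ν_A = −1, so ξ = 31.52/1 = 31.52 mol/min.
Outlet amounts (n = n₀ + ν ξ):
  A: 102 − 1(31.52) = 70.48
  B: 0 + 1(31.52) = 31.52

31.5 mol/min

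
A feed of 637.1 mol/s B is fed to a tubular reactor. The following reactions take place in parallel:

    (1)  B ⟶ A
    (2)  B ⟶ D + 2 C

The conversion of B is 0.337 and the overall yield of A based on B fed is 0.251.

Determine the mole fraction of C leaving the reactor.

0.147

Yield of A: 1ξ₁ / 637.1 = 0.251 → ξ₁ = 159.9 mol/s.
Conversion of B: 1ξ₁ + 1ξ₂ = 0.337 × 637.1 = 214.7 → ξ₂ = 54.79 mol/s.
Outlet amounts (n = n₀ + Σ ν·ξ):
  B: 637.1 − 1(159.9) − 1(54.79) = 422.4
  A: 0 + 1(159.9) = 159.9
  D: 0 + 1(54.79) = 54.79
  C: 0 + 2(54.79) = 109.6
Total out = 746.7 mol/s; y_C = 109.6 / 746.7 = 0.1468.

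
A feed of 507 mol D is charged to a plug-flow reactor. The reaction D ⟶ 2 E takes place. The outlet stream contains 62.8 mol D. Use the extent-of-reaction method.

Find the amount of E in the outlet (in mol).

888 mol

For D: n = n₀ − 1ξ → 62.8 = 507 − 1ξ, giving ξ = 444.2 mol.
Outlet amounts (n = n₀ + ν ξ):
  D: 507 − 1(444.2) = 62.8
  E: 0 + 2(444.2) = 888.4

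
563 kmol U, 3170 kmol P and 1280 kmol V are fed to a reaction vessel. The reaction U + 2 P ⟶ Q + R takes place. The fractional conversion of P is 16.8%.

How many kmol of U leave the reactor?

P reacted = 0.168 × 3170 = 532.6 kmol; ν_P = −2, so ξ = 532.6/2 = 266.3 kmol.
Outlet amounts (n = n₀ + ν ξ):
  U: 563 − 1(266.3) = 296.7
  P: 3170 − 2(266.3) = 2637
  Q: 0 + 1(266.3) = 266.3
  R: 0 + 1(266.3) = 266.3
  V: 1280 (inert)

297 kmol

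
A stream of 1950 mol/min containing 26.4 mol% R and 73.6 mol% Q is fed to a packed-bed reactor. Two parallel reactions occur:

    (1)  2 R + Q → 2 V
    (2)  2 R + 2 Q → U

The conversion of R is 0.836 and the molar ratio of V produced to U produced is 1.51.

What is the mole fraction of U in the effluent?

0.0823

Conversion of R: R consumed = 0.836 × 514.8 = 430.4 mol/min = 2ξ₁ + 2ξ₂.
Selectivity: 2ξ₁ / (1ξ₂) = 1.51 → ξ₁ = 0.755 ξ₂.
Substitute: (2·0.755 + 2) ξ₂ = 430.4 → ξ₂ = 122.6 mol/min, ξ₁ = 92.57 mol/min.
Outlet amounts (n = n₀ + Σ ν·ξ):
  R: 514.8 − 2(92.57) − 2(122.6) = 84.43
  Q: 1435 − 1(92.57) − 2(122.6) = 1097
  V: 0 + 2(92.57) = 185.1
  U: 0 + 1(122.6) = 122.6
Total out = 1490 mol/min; y_U = 122.6 / 1490 = 0.08231.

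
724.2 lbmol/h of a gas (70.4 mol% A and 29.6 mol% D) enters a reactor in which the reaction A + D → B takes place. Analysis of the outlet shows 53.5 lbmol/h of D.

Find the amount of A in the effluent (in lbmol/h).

For D: n = n₀ − 1ξ → 53.5 = 214.4 − 1ξ, giving ξ = 160.9 lbmol/h.
Outlet amounts (n = n₀ + ν ξ):
  A: 509.8 − 1(160.9) = 349
  D: 214.4 − 1(160.9) = 53.5
  B: 0 + 1(160.9) = 160.9

349 lbmol/h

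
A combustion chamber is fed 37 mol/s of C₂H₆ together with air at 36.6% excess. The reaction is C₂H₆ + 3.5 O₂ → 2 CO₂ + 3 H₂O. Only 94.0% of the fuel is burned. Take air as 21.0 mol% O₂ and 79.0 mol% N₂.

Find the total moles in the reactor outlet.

897 mol/s

Stoichiometric O₂ = 3.5 × 37 = 129.5 mol/s; O₂ fed = 129.5 × 1.366 = 176.9 mol/s.
N₂ fed = 176.9 × 79/21 = 665.5 mol/s.
Fuel reacted = 0.94 × 37 → ξ = 34.78 mol/s.
Outlet (n = n₀ + ν ξ):
  C₂H₆: 37 − 1(34.78) = 2.22
  O₂: 176.9 − 3.5(34.78) = 55.17
  N₂: 665.5 (inert)
  CO₂: 0 + 2(34.78) = 69.56
  H₂O: 0 + 3(34.78) = 104.3
Total out = 2.22 + 55.17 + 665.5 + 69.56 + 104.3 = 896.8 mol/s.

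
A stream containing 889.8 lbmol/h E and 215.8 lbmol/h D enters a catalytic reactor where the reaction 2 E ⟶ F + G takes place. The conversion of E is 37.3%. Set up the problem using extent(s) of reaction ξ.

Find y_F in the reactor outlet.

E reacted = 0.373 × 889.8 = 331.9 lbmol/h; ν_E = −2, so ξ = 331.9/2 = 165.9 lbmol/h.
Outlet amounts (n = n₀ + ν ξ):
  E: 889.8 − 2(165.9) = 557.9
  F: 0 + 1(165.9) = 165.9
  G: 0 + 1(165.9) = 165.9
  D: 215.8 (inert)
Total out = 1106 lbmol/h; y_F = 165.9 / 1106 = 0.1501.

0.15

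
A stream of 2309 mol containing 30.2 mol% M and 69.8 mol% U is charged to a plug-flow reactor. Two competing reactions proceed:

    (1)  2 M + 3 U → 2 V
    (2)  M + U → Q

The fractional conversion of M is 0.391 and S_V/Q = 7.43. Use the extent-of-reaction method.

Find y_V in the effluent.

Conversion of M: M consumed = 0.391 × 697.3 = 272.7 mol = 2ξ₁ + 1ξ₂.
Selectivity: 2ξ₁ / (1ξ₂) = 7.43 → ξ₁ = 3.715 ξ₂.
Substitute: (2·3.715 + 1) ξ₂ = 272.7 → ξ₂ = 32.34 mol, ξ₁ = 120.2 mol.
Outlet amounts (n = n₀ + Σ ν·ξ):
  M: 697.3 − 2(120.2) − 1(32.34) = 424.7
  U: 1612 − 3(120.2) − 1(32.34) = 1219
  V: 0 + 2(120.2) = 240.3
  Q: 0 + 1(32.34) = 32.34
Total out = 1916 mol; y_V = 240.3 / 1916 = 0.1254.

0.125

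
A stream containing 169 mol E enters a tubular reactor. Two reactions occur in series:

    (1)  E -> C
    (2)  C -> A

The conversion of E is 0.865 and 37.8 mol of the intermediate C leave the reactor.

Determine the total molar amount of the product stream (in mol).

Conversion of E: E consumed = 1ξ₁ = 0.865 × 169 → ξ₁ = 146.2 mol.
C balance: n_C = 0 + 1ξ₁ − 1ξ₂ = 37.8 → ξ₂ = (1·146.2 − 37.8)/1 = 108.4 mol.
Outlet amounts (n = n₀ + Σ ν·ξ):
  E: 169 − 1(146.2) = 22.81
  C: 0 + 1(146.2) − 1(108.4) = 37.8
  A: 0 + 1(108.4) = 108.4
Total out = 22.81 + 37.8 + 108.4 = 169 mol.

169 mol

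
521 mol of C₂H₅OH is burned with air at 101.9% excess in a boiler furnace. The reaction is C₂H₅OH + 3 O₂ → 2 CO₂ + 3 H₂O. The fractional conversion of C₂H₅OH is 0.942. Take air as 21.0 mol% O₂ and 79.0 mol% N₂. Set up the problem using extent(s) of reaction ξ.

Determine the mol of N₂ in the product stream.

11900 mol

Stoichiometric O₂ = 3 × 521 = 1563 mol; O₂ fed = 1563 × 2.019 = 3156 mol.
N₂ fed = 3156 × 79/21 = 11870 mol.
Fuel reacted = 0.942 × 521 → ξ = 490.8 mol.
Outlet (n = n₀ + ν ξ):
  C₂H₅OH: 521 − 1(490.8) = 30.22
  O₂: 3156 − 3(490.8) = 1683
  N₂: 11870 (inert)
  CO₂: 0 + 2(490.8) = 981.6
  H₂O: 0 + 3(490.8) = 1472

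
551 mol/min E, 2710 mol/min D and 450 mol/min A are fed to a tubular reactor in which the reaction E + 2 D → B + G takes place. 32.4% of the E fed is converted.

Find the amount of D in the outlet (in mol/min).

E reacted = 0.324 × 551 = 178.5 mol/min; ν_E = −1, so ξ = 178.5/1 = 178.5 mol/min.
Outlet amounts (n = n₀ + ν ξ):
  E: 551 − 1(178.5) = 372.5
  D: 2710 − 2(178.5) = 2353
  B: 0 + 1(178.5) = 178.5
  G: 0 + 1(178.5) = 178.5
  A: 450 (inert)

2350 mol/min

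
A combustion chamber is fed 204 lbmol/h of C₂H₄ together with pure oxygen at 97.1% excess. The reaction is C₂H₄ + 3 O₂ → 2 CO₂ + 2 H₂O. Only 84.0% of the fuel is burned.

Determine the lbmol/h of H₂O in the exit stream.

Stoichiometric O₂ = 3 × 204 = 612 lbmol/h; O₂ fed = 612 × 1.971 = 1206 lbmol/h.
Fuel reacted = 0.84 × 204 → ξ = 171.4 lbmol/h.
Outlet (n = n₀ + ν ξ):
  C₂H₄: 204 − 1(171.4) = 32.64
  O₂: 1206 − 3(171.4) = 692.2
  CO₂: 0 + 2(171.4) = 342.7
  H₂O: 0 + 2(171.4) = 342.7

343 lbmol/h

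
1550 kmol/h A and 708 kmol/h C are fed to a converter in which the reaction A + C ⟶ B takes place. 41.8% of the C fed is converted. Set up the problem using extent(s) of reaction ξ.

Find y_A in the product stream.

0.639

C reacted = 0.418 × 708 = 295.9 kmol/h; ν_C = −1, so ξ = 295.9/1 = 295.9 kmol/h.
Outlet amounts (n = n₀ + ν ξ):
  A: 1550 − 1(295.9) = 1254
  C: 708 − 1(295.9) = 412.1
  B: 0 + 1(295.9) = 295.9
Total out = 1962 kmol/h; y_A = 1254 / 1962 = 0.6392.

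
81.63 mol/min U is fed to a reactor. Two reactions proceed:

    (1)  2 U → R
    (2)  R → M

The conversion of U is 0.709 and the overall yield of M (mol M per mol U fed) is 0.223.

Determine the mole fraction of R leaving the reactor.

Conversion of U: U consumed = 2ξ₁ = 0.709 × 81.63 → ξ₁ = 28.94 mol/min.
Yield of M: 1ξ₂ / 81.63 = 0.223 → ξ₂ = 18.2 mol/min.
Outlet amounts (n = n₀ + Σ ν·ξ):
  U: 81.63 − 2(28.94) = 23.75
  R: 0 + 1(28.94) − 1(18.2) = 10.73
  M: 0 + 1(18.2) = 18.2
Total out = 52.69 mol/min; y_R = 10.73 / 52.69 = 0.2037.

0.204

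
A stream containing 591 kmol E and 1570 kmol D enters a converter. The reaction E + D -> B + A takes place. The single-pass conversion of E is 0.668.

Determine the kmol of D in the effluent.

1180 kmol

E reacted = 0.668 × 591 = 394.8 kmol; ν_E = −1, so ξ = 394.8/1 = 394.8 kmol.
Outlet amounts (n = n₀ + ν ξ):
  E: 591 − 1(394.8) = 196.2
  D: 1570 − 1(394.8) = 1175
  B: 0 + 1(394.8) = 394.8
  A: 0 + 1(394.8) = 394.8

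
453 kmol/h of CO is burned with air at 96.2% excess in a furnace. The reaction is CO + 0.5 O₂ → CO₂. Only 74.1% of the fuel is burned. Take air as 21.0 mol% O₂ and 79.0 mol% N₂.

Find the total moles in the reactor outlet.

Stoichiometric O₂ = 0.5 × 453 = 226.5 kmol/h; O₂ fed = 226.5 × 1.962 = 444.4 kmol/h.
N₂ fed = 444.4 × 79/21 = 1672 kmol/h.
Fuel reacted = 0.741 × 453 → ξ = 335.7 kmol/h.
Outlet (n = n₀ + ν ξ):
  CO: 453 − 1(335.7) = 117.3
  O₂: 444.4 − 0.5(335.7) = 276.6
  N₂: 1672 (inert)
  CO₂: 0 + 1(335.7) = 335.7
Total out = 117.3 + 276.6 + 1672 + 335.7 = 2401 kmol/h.

2400 kmol/h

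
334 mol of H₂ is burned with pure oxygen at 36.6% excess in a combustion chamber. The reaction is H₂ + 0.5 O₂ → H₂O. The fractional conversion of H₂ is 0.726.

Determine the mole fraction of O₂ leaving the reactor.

Stoichiometric O₂ = 0.5 × 334 = 167 mol; O₂ fed = 167 × 1.366 = 228.1 mol.
Fuel reacted = 0.726 × 334 → ξ = 242.5 mol.
Outlet (n = n₀ + ν ξ):
  H₂: 334 − 1(242.5) = 91.52
  O₂: 228.1 − 0.5(242.5) = 106.9
  H₂O: 0 + 1(242.5) = 242.5
Total out = 440.9 mol; y_O₂ = 106.9 / 440.9 = 0.2424.

0.242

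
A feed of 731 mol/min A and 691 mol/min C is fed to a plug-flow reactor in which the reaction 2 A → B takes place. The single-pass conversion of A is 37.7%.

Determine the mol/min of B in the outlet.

A reacted = 0.377 × 731 = 275.6 mol/min; ν_A = −2, so ξ = 275.6/2 = 137.8 mol/min.
Outlet amounts (n = n₀ + ν ξ):
  A: 731 − 2(137.8) = 455.4
  B: 0 + 1(137.8) = 137.8
  C: 691 (inert)

138 mol/min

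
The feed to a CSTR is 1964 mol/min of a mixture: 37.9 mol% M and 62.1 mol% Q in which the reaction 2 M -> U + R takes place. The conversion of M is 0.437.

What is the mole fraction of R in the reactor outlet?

0.0828

M reacted = 0.437 × 744.4 = 325.3 mol/min; ν_M = −2, so ξ = 325.3/2 = 162.6 mol/min.
Outlet amounts (n = n₀ + ν ξ):
  M: 744.4 − 2(162.6) = 419.1
  U: 0 + 1(162.6) = 162.6
  R: 0 + 1(162.6) = 162.6
  Q: 1220 (inert)
Total out = 1964 mol/min; y_R = 162.6 / 1964 = 0.08281.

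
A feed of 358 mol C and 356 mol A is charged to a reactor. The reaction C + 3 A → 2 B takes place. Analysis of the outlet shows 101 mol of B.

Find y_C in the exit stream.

For B: n = n₀ + 2ξ → 101 = 0 + 2ξ, giving ξ = 50.5 mol.
Outlet amounts (n = n₀ + ν ξ):
  C: 358 − 1(50.5) = 307.5
  A: 356 − 3(50.5) = 204.5
  B: 0 + 2(50.5) = 101
Total out = 613 mol; y_C = 307.5 / 613 = 0.5016.

0.502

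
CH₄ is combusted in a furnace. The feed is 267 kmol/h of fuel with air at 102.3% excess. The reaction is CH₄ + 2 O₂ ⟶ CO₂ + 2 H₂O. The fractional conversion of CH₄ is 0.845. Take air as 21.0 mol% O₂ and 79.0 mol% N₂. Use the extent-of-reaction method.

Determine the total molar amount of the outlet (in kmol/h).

Stoichiometric O₂ = 2 × 267 = 534 kmol/h; O₂ fed = 534 × 2.023 = 1080 kmol/h.
N₂ fed = 1080 × 79/21 = 4064 kmol/h.
Fuel reacted = 0.845 × 267 → ξ = 225.6 kmol/h.
Outlet (n = n₀ + ν ξ):
  CH₄: 267 − 1(225.6) = 41.39
  O₂: 1080 − 2(225.6) = 629.1
  N₂: 4064 (inert)
  CO₂: 0 + 1(225.6) = 225.6
  H₂O: 0 + 2(225.6) = 451.2
Total out = 41.39 + 629.1 + 4064 + 225.6 + 451.2 = 5411 kmol/h.

5410 kmol/h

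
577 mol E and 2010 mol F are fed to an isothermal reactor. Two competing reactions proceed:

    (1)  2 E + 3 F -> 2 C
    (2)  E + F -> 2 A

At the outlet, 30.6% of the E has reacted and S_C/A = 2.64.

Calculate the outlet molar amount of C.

148 mol

Conversion of E: E consumed = 0.306 × 577 = 176.6 mol = 2ξ₁ + 1ξ₂.
Selectivity: 2ξ₁ / (2ξ₂) = 2.64 → ξ₁ = 2.64 ξ₂.
Substitute: (2·2.64 + 1) ξ₂ = 176.6 → ξ₂ = 28.11 mol, ξ₁ = 74.22 mol.
Outlet amounts (n = n₀ + Σ ν·ξ):
  E: 577 − 2(74.22) − 1(28.11) = 400.4
  F: 2010 − 3(74.22) − 1(28.11) = 1759
  C: 0 + 2(74.22) = 148.4
  A: 0 + 2(28.11) = 56.23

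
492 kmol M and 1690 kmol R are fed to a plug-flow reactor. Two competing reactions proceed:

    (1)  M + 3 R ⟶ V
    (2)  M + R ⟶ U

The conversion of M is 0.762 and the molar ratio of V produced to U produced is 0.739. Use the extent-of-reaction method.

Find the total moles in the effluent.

Conversion of M: M consumed = 0.762 × 492 = 374.9 kmol = 1ξ₁ + 1ξ₂.
Selectivity: 1ξ₁ / (1ξ₂) = 0.739 → ξ₁ = 0.739 ξ₂.
Substitute: (1·0.739 + 1) ξ₂ = 374.9 → ξ₂ = 215.6 kmol, ξ₁ = 159.3 kmol.
Outlet amounts (n = n₀ + Σ ν·ξ):
  M: 492 − 1(159.3) − 1(215.6) = 117.1
  R: 1690 − 3(159.3) − 1(215.6) = 996.5
  V: 0 + 1(159.3) = 159.3
  U: 0 + 1(215.6) = 215.6
Total out = 117.1 + 996.5 + 159.3 + 215.6 = 1488 kmol.

1490 kmol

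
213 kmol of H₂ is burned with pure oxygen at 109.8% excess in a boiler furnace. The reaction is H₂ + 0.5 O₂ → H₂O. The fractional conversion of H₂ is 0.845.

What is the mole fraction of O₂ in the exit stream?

0.385

Stoichiometric O₂ = 0.5 × 213 = 106.5 kmol; O₂ fed = 106.5 × 2.098 = 223.4 kmol.
Fuel reacted = 0.845 × 213 → ξ = 180 kmol.
Outlet (n = n₀ + ν ξ):
  H₂: 213 − 1(180) = 33.02
  O₂: 223.4 − 0.5(180) = 133.4
  H₂O: 0 + 1(180) = 180
Total out = 346.4 kmol; y_O₂ = 133.4 / 346.4 = 0.3852.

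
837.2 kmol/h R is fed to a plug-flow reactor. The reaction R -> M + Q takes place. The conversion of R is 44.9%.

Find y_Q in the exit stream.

R reacted = 0.449 × 837.2 = 375.9 kmol/h; ν_R = −1, so ξ = 375.9/1 = 375.9 kmol/h.
Outlet amounts (n = n₀ + ν ξ):
  R: 837.2 − 1(375.9) = 461.3
  M: 0 + 1(375.9) = 375.9
  Q: 0 + 1(375.9) = 375.9
Total out = 1213 kmol/h; y_Q = 375.9 / 1213 = 0.3099.

0.31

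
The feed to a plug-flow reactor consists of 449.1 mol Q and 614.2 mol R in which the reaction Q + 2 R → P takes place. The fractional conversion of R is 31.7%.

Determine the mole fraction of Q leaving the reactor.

0.405

R reacted = 0.317 × 614.2 = 194.7 mol; ν_R = −2, so ξ = 194.7/2 = 97.35 mol.
Outlet amounts (n = n₀ + ν ξ):
  Q: 449.1 − 1(97.35) = 351.7
  R: 614.2 − 2(97.35) = 419.5
  P: 0 + 1(97.35) = 97.35
Total out = 868.6 mol; y_Q = 351.7 / 868.6 = 0.405.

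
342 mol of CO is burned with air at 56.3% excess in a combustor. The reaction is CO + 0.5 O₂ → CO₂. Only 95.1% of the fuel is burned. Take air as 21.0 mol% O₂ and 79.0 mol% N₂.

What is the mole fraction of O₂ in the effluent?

0.0721

Stoichiometric O₂ = 0.5 × 342 = 171 mol; O₂ fed = 171 × 1.563 = 267.3 mol.
N₂ fed = 267.3 × 79/21 = 1005 mol.
Fuel reacted = 0.951 × 342 → ξ = 325.2 mol.
Outlet (n = n₀ + ν ξ):
  CO: 342 − 1(325.2) = 16.76
  O₂: 267.3 − 0.5(325.2) = 104.7
  N₂: 1005 (inert)
  CO₂: 0 + 1(325.2) = 325.2
Total out = 1452 mol; y_O₂ = 104.7 / 1452 = 0.07207.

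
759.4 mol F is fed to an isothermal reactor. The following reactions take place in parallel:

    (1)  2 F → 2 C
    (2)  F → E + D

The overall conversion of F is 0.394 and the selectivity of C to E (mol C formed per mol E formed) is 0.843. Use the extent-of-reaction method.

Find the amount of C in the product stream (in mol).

Conversion of F: F consumed = 0.394 × 759.4 = 299.2 mol = 2ξ₁ + 1ξ₂.
Selectivity: 2ξ₁ / (1ξ₂) = 0.843 → ξ₁ = 0.4215 ξ₂.
Substitute: (2·0.4215 + 1) ξ₂ = 299.2 → ξ₂ = 162.3 mol, ξ₁ = 68.43 mol.
Outlet amounts (n = n₀ + Σ ν·ξ):
  F: 759.4 − 2(68.43) − 1(162.3) = 460.2
  C: 0 + 2(68.43) = 136.9
  E: 0 + 1(162.3) = 162.3
  D: 0 + 1(162.3) = 162.3

137 mol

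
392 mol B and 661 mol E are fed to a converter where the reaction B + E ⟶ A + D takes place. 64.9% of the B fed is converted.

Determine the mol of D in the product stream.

254 mol

B reacted = 0.649 × 392 = 254.4 mol; ν_B = −1, so ξ = 254.4/1 = 254.4 mol.
Outlet amounts (n = n₀ + ν ξ):
  B: 392 − 1(254.4) = 137.6
  E: 661 − 1(254.4) = 406.6
  A: 0 + 1(254.4) = 254.4
  D: 0 + 1(254.4) = 254.4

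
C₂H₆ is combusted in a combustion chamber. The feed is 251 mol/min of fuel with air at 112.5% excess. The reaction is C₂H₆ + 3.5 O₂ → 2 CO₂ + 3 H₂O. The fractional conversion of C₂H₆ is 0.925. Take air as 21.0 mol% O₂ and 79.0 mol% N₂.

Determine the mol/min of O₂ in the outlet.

Stoichiometric O₂ = 3.5 × 251 = 878.5 mol/min; O₂ fed = 878.5 × 2.125 = 1867 mol/min.
N₂ fed = 1867 × 79/21 = 7023 mol/min.
Fuel reacted = 0.925 × 251 → ξ = 232.2 mol/min.
Outlet (n = n₀ + ν ξ):
  C₂H₆: 251 − 1(232.2) = 18.82
  O₂: 1867 − 3.5(232.2) = 1054
  N₂: 7023 (inert)
  CO₂: 0 + 2(232.2) = 464.4
  H₂O: 0 + 3(232.2) = 696.5

1050 mol/min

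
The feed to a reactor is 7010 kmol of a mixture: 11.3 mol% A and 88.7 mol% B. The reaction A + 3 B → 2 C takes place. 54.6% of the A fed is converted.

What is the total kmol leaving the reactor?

A reacted = 0.546 × 792.1 = 432.5 kmol; ν_A = −1, so ξ = 432.5/1 = 432.5 kmol.
Outlet amounts (n = n₀ + ν ξ):
  A: 792.1 − 1(432.5) = 359.6
  B: 6218 − 3(432.5) = 4920
  C: 0 + 2(432.5) = 865
Total out = 359.6 + 4920 + 865 = 6145 kmol.

6140 kmol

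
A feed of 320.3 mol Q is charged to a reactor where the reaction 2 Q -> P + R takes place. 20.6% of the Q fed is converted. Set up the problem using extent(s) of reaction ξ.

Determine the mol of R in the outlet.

33 mol

Q reacted = 0.206 × 320.3 = 65.98 mol; ν_Q = −2, so ξ = 65.98/2 = 32.99 mol.
Outlet amounts (n = n₀ + ν ξ):
  Q: 320.3 − 2(32.99) = 254.3
  P: 0 + 1(32.99) = 32.99
  R: 0 + 1(32.99) = 32.99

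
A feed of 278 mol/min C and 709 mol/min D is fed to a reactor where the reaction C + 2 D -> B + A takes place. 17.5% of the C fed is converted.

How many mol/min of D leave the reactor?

612 mol/min

C reacted = 0.175 × 278 = 48.65 mol/min; ν_C = −1, so ξ = 48.65/1 = 48.65 mol/min.
Outlet amounts (n = n₀ + ν ξ):
  C: 278 − 1(48.65) = 229.3
  D: 709 − 2(48.65) = 611.7
  B: 0 + 1(48.65) = 48.65
  A: 0 + 1(48.65) = 48.65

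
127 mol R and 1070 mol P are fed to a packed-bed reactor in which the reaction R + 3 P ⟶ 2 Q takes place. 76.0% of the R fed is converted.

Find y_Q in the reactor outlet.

0.192

R reacted = 0.76 × 127 = 96.52 mol; ν_R = −1, so ξ = 96.52/1 = 96.52 mol.
Outlet amounts (n = n₀ + ν ξ):
  R: 127 − 1(96.52) = 30.48
  P: 1070 − 3(96.52) = 780.4
  Q: 0 + 2(96.52) = 193
Total out = 1004 mol; y_Q = 193 / 1004 = 0.1923.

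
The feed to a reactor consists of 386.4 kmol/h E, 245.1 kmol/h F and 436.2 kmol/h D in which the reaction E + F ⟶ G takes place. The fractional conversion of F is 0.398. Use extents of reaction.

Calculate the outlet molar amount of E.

F reacted = 0.398 × 245.1 = 97.55 kmol/h; ν_F = −1, so ξ = 97.55/1 = 97.55 kmol/h.
Outlet amounts (n = n₀ + ν ξ):
  E: 386.4 − 1(97.55) = 288.9
  F: 245.1 − 1(97.55) = 147.6
  G: 0 + 1(97.55) = 97.55
  D: 436.2 (inert)

289 kmol/h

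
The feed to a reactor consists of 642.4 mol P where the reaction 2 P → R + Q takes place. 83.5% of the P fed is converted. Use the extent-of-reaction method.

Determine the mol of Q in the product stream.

P reacted = 0.835 × 642.4 = 536.4 mol; ν_P = −2, so ξ = 536.4/2 = 268.2 mol.
Outlet amounts (n = n₀ + ν ξ):
  P: 642.4 − 2(268.2) = 106
  R: 0 + 1(268.2) = 268.2
  Q: 0 + 1(268.2) = 268.2

268 mol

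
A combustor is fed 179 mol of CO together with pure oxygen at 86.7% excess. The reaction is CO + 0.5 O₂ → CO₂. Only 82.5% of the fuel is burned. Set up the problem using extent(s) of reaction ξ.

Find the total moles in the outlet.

Stoichiometric O₂ = 0.5 × 179 = 89.5 mol; O₂ fed = 89.5 × 1.867 = 167.1 mol.
Fuel reacted = 0.825 × 179 → ξ = 147.7 mol.
Outlet (n = n₀ + ν ξ):
  CO: 179 − 1(147.7) = 31.33
  O₂: 167.1 − 0.5(147.7) = 93.26
  CO₂: 0 + 1(147.7) = 147.7
Total out = 31.33 + 93.26 + 147.7 = 272.3 mol.

272 mol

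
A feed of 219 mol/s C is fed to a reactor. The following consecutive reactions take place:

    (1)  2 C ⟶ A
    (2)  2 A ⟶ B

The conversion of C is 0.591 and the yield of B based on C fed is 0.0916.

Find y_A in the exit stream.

0.183

Conversion of C: C consumed = 2ξ₁ = 0.591 × 219 → ξ₁ = 64.71 mol/s.
Yield of B: 1ξ₂ / 219 = 0.0916 → ξ₂ = 20.06 mol/s.
Outlet amounts (n = n₀ + Σ ν·ξ):
  C: 219 − 2(64.71) = 89.57
  A: 0 + 1(64.71) − 2(20.06) = 24.59
  B: 0 + 1(20.06) = 20.06
Total out = 134.2 mol/s; y_A = 24.59 / 134.2 = 0.1832.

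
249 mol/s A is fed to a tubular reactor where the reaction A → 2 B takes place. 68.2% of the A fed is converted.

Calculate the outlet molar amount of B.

A reacted = 0.682 × 249 = 169.8 mol/s; ν_A = −1, so ξ = 169.8/1 = 169.8 mol/s.
Outlet amounts (n = n₀ + ν ξ):
  A: 249 − 1(169.8) = 79.18
  B: 0 + 2(169.8) = 339.6

340 mol/s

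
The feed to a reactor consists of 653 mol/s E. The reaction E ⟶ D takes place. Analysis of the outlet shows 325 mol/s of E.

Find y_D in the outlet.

0.502

For E: n = n₀ − 1ξ → 325 = 653 − 1ξ, giving ξ = 328 mol/s.
Outlet amounts (n = n₀ + ν ξ):
  E: 653 − 1(328) = 325
  D: 0 + 1(328) = 328
Total out = 653 mol/s; y_D = 328 / 653 = 0.5023.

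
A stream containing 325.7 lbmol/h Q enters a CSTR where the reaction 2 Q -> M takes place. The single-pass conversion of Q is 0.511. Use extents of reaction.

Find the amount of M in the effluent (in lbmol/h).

83.2 lbmol/h

Q reacted = 0.511 × 325.7 = 166.4 lbmol/h; ν_Q = −2, so ξ = 166.4/2 = 83.22 lbmol/h.
Outlet amounts (n = n₀ + ν ξ):
  Q: 325.7 − 2(83.22) = 159.3
  M: 0 + 1(83.22) = 83.22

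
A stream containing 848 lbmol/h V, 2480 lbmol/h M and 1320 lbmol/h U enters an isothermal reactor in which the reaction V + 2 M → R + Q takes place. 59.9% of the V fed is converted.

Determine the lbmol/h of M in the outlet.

1460 lbmol/h

V reacted = 0.599 × 848 = 508 lbmol/h; ν_V = −1, so ξ = 508/1 = 508 lbmol/h.
Outlet amounts (n = n₀ + ν ξ):
  V: 848 − 1(508) = 340
  M: 2480 − 2(508) = 1464
  R: 0 + 1(508) = 508
  Q: 0 + 1(508) = 508
  U: 1320 (inert)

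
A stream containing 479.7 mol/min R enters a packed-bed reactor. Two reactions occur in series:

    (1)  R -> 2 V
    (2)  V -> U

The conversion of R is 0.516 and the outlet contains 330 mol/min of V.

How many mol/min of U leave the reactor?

165 mol/min

Conversion of R: R consumed = 1ξ₁ = 0.516 × 479.7 → ξ₁ = 247.5 mol/min.
V balance: n_V = 0 + 2ξ₁ − 1ξ₂ = 330 → ξ₂ = (2·247.5 − 330)/1 = 165.1 mol/min.
Outlet amounts (n = n₀ + Σ ν·ξ):
  R: 479.7 − 1(247.5) = 232.2
  V: 0 + 2(247.5) − 1(165.1) = 330
  U: 0 + 1(165.1) = 165.1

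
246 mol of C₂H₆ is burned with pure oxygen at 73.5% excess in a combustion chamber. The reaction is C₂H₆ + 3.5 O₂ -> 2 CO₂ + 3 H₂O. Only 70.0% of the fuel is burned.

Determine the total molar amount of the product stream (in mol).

Stoichiometric O₂ = 3.5 × 246 = 861 mol; O₂ fed = 861 × 1.735 = 1494 mol.
Fuel reacted = 0.7 × 246 → ξ = 172.2 mol.
Outlet (n = n₀ + ν ξ):
  C₂H₆: 246 − 1(172.2) = 73.8
  O₂: 1494 − 3.5(172.2) = 891.1
  CO₂: 0 + 2(172.2) = 344.4
  H₂O: 0 + 3(172.2) = 516.6
Total out = 73.8 + 891.1 + 344.4 + 516.6 = 1826 mol.

1830 mol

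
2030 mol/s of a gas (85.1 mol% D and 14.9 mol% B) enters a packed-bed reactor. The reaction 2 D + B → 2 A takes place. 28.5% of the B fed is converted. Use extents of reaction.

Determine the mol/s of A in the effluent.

172 mol/s

B reacted = 0.285 × 302.5 = 86.2 mol/s; ν_B = −1, so ξ = 86.2/1 = 86.2 mol/s.
Outlet amounts (n = n₀ + ν ξ):
  D: 1728 − 2(86.2) = 1555
  B: 302.5 − 1(86.2) = 216.3
  A: 0 + 2(86.2) = 172.4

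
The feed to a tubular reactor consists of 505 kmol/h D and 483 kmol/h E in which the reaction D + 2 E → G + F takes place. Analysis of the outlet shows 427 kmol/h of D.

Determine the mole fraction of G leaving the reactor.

For D: n = n₀ − 1ξ → 427 = 505 − 1ξ, giving ξ = 78 kmol/h.
Outlet amounts (n = n₀ + ν ξ):
  D: 505 − 1(78) = 427
  E: 483 − 2(78) = 327
  G: 0 + 1(78) = 78
  F: 0 + 1(78) = 78
Total out = 910 kmol/h; y_G = 78 / 910 = 0.08571.

0.0857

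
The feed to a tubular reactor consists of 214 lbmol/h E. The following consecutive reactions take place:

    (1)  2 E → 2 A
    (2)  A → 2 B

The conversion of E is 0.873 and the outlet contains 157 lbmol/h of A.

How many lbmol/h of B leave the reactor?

59.6 lbmol/h

Conversion of E: E consumed = 2ξ₁ = 0.873 × 214 → ξ₁ = 93.41 lbmol/h.
A balance: n_A = 0 + 2ξ₁ − 1ξ₂ = 157 → ξ₂ = (2·93.41 − 157)/1 = 29.82 lbmol/h.
Outlet amounts (n = n₀ + Σ ν·ξ):
  E: 214 − 2(93.41) = 27.18
  A: 0 + 2(93.41) − 1(29.82) = 157
  B: 0 + 2(29.82) = 59.64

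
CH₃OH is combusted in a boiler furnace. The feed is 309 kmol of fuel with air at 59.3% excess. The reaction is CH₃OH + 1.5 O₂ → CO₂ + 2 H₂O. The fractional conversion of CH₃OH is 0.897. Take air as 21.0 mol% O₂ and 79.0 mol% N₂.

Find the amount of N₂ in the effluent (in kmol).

2780 kmol

Stoichiometric O₂ = 1.5 × 309 = 463.5 kmol; O₂ fed = 463.5 × 1.593 = 738.4 kmol.
N₂ fed = 738.4 × 79/21 = 2778 kmol.
Fuel reacted = 0.897 × 309 → ξ = 277.2 kmol.
Outlet (n = n₀ + ν ξ):
  CH₃OH: 309 − 1(277.2) = 31.83
  O₂: 738.4 − 1.5(277.2) = 322.6
  N₂: 2778 (inert)
  CO₂: 0 + 1(277.2) = 277.2
  H₂O: 0 + 2(277.2) = 554.3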